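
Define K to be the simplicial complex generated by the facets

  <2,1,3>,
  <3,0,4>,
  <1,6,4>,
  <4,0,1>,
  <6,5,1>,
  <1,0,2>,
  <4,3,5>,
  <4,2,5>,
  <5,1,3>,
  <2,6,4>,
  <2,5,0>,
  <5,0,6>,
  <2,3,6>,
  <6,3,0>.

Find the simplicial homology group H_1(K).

H_1 ≅ Z^2.

Order the vertices as 0 < 1 < 2 < 3 < 4 < 5 < 6. Listing each simplex with vertices in this order, K has dimension 2 with simplices:

  0-simplices (7): [0], [1], [2], [3], [4], [5], [6]
  1-simplices (21): [0,1], [0,2], [0,3], [0,4], [0,5], [0,6], [1,2], [1,3], [1,4], [1,5], [1,6], [2,3], [2,4], [2,5], [2,6], [3,4], [3,5], [3,6], [4,5], [4,6], [5,6]
  2-simplices (14): [0,1,2], [0,1,4], [0,2,5], [0,3,4], [0,3,6], [0,5,6], [1,2,3], [1,3,5], [1,4,6], [1,5,6], [2,3,6], [2,4,5], [2,4,6], [3,4,5]

Hence C_0 ≅ Z^7, C_1 ≅ Z^21, C_2 ≅ Z^14.

The boundary map ∂_1: C_1 → C_0 is given by ∂[p,q] = [q] − [p].
The resulting 7×21 matrix has rank 6, and its Smith normal form has invariant factors (1,1,1,1,1,1).

The boundary map ∂_2: C_2 → C_1 acts by ∂[p,q,r] = [q,r] − [p,r] + [p,q]. For instance
  ∂[0,3,4] = [3,4] − [0,4] + [0,3],
  ∂[0,2,5] = [2,5] − [0,5] + [0,2].
The resulting 21×14 matrix has rank 13, and its Smith normal form has invariant factors (1,1,1,1,1,1,1,1,1,1,1,1,1).

Now H_k = ker ∂_k / im ∂_{k+1}, so:

  H_1: rank ker ∂_1 − rank ∂_2 = (21 − 6) − 13 = 2, and the invariant factors of ∂_2 are all 1, so H_1 = Z^2.

(K is a triangulation of the torus T^2.)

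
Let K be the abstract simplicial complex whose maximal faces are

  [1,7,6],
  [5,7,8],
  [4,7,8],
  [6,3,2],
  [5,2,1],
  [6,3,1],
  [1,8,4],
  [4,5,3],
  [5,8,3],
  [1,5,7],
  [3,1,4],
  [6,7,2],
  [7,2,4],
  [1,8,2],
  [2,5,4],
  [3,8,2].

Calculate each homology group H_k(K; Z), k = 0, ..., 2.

K has 8 vertices, 24 edges, 16 triangles.
rank ∂_0 = 0, rank ∂_1 = 7 ⇒ b_0 = 8 − 0 − 7 = 1; all invariant factors of ∂_1 are 1 so no torsion. So H_0 = Z.
rank ∂_1 = 7, rank ∂_2 = 15 ⇒ b_1 = 24 − 7 − 15 = 2; all invariant factors of ∂_2 are 1 so no torsion. So H_1 = Z^2.
rank ∂_2 = 15, rank ∂_3 = 0 ⇒ b_2 = 16 − 15 − 0 = 1. So H_2 = Z.

H_0 = Z,  H_1 = Z^2,  H_2 = Z.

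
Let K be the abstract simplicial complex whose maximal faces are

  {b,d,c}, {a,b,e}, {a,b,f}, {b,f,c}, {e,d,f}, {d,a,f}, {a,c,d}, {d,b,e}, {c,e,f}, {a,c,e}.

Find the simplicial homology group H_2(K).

H_2 = 0.

Order the vertices as a < b < c < d < e < f. Listing each simplex with vertices in this order, K has dimension 2 with simplices:

  0-simplices (6): a, b, c, d, e, f
  1-simplices (15): ab, ac, ad, ae, af, bc, bd, be, bf, cd, ce, cf, de, df, ef
  2-simplices (10): abe, abf, acd, ace, adf, bcd, bcf, bde, cef, def

Hence C_0 ≅ Z^6, C_1 ≅ Z^15, C_2 ≅ Z^10.

The boundary map ∂_1: C_1 → C_0 is given by ∂[p,q] = [q] − [p]. For instance
  ∂af = f − a.
This gives a 6×15 integer matrix of rank 5; reducing to Smith normal form yields diagonal entries (1,1,1,1,1).

∂_2: C_2 → C_1 acts by ∂[p,q,r] = [q,r] − [p,r] + [p,q]. For instance
  ∂adf = df − af + ad,
  ∂abe = be − ae + ab.
This gives a 15×10 integer matrix of rank 10; reducing to Smith normal form yields diagonal entries (1,1,1,1,1,1,1,1,1,2).

From H_k ≅ ker(∂_k) / im(∂_{k+1}) we obtain:

  H_2: rank ker ∂_2 − rank ∂_3 = (10 − 10) − 0 = 0, and there is no ∂_3, so H_2 = 0.

(K is a triangulation of the real projective plane RP^2.)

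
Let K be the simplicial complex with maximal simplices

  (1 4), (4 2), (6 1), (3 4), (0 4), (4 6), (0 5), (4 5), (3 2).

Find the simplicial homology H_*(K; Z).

H_0 ≅ Z,  H_1 ≅ Z^3.

Fix the vertex order 0 < 1 < 2 < 3 < 4 < 5 < 6 and write every simplex with vertices in increasing order. Then dim K = 1 and the simplices of K are:

  0-simplices (7): [0], [1], [2], [3], [4], [5], [6]
  1-simplices (9): [0,4], [0,5], [1,4], [1,6], [2,3], [2,4], [3,4], [4,5], [4,6]

so the chain groups are C_0 ≅ Z^7, C_1 ≅ Z^9.

Boundary ∂_1: C_1 → C_0 maps an edge to its endpoints' difference, ∂[p,q] = q − p.
The resulting 7×9 matrix has rank 6, and its Smith normal form has invariant factors (1,1,1,1,1,1).

Reading off H_k = ker ∂_k / im ∂_{k+1}:

  H_0: rank C_0 − rank ∂_1 = 7 − 6 = 1, and the invariant factors of ∂_1 are all 1, so H_0 = Z.
  H_1: rank ker ∂_1 − rank ∂_2 = (9 − 6) − 0 = 3, and there is no ∂_2, so H_1 = Z^3.

As a check, the Euler characteristic is 7 − 9 = -2, which agrees with 1 − 3 = -2.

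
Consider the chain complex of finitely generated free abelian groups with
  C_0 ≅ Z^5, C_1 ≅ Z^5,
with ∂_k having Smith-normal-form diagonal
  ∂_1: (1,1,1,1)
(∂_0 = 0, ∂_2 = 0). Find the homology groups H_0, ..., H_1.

H_0 = Z,  H_1 = Z.

H_0: b_0 = 5 − 0 − 4 = 1; torsion from ∂_1 factors > 1: none. So H_0 = Z.
H_1: b_1 = 5 − 4 − 0 = 1; torsion from ∂_2 factors > 1: none. So H_1 = Z.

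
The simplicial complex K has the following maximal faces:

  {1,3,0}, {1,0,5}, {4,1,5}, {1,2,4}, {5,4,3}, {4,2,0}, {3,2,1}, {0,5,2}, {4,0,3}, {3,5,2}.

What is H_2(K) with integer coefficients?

We work with the vertex ordering 0 < 1 < 2 < 3 < 4 < 5. The simplices of K, each written with vertices in increasing order, are:

  0-simplices (6): [0], [1], [2], [3], [4], [5]
  1-simplices (15): [0,1], [0,2], [0,3], [0,4], [0,5], [1,2], [1,3], [1,4], [1,5], [2,3], [2,4], [2,5], [3,4], [3,5], [4,5]
  2-simplices (10): [0,1,3], [0,1,5], [0,2,4], [0,2,5], [0,3,4], [1,2,3], [1,2,4], [1,4,5], [2,3,5], [3,4,5]

so the chain groups are C_0 ≅ Z^6, C_1 ≅ Z^15, C_2 ≅ Z^10.

Boundary ∂_1: C_1 → C_0 maps an edge to its endpoints' difference, ∂[p,q] = q − p.
This gives a 6×15 integer matrix of rank 5; reducing to Smith normal form yields diagonal entries (1,1,1,1,1).

The boundary map ∂_2: C_2 → C_1 sends each 2-simplex [p,q,r] to [q,r] − [p,r] + [p,q]. For instance
  ∂[0,2,4] = [2,4] − [0,4] + [0,2],
  ∂[0,2,5] = [2,5] − [0,5] + [0,2].
This gives a 15×10 integer matrix of rank 10; reducing to Smith normal form yields diagonal entries (1,1,1,1,1,1,1,1,1,2).

Reading off H_k = ker ∂_k / im ∂_{k+1}:

  H_2: rank ker ∂_2 − rank ∂_3 = (10 − 10) − 0 = 0, and there is no ∂_3, so H_2 = 0.

H_2 = 0.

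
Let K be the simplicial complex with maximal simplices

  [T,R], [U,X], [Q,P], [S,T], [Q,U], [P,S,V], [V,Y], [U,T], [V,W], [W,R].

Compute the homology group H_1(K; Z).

H_1 ≅ Z^2.

Fix the vertex order P < Q < R < S < T < U < V < W < X < Y and write every simplex with vertices in increasing order. Then dim K = 2 and the simplices of K are:

  0-simplices (10): P, Q, R, S, T, U, V, W, X, Y
  1-simplices (12): PQ, PS, PV, QU, RT, RW, ST, SV, TU, UX, VW, VY
  2-simplices (1): PSV

Hence C_0 ≅ Z^10, C_1 ≅ Z^12, C_2 ≅ Z^1.

The boundary map ∂_1: C_1 → C_0 is given by ∂[p,q] = [q] − [p]. For instance
  ∂VW = W − V.
As a 10×12 matrix over Z this has rank 9, with invariant factors (1,1,1,1,1,1,1,1,1).

The boundary map ∂_2: C_2 → C_1 sends each 2-simplex [p,q,r] to [q,r] − [p,r] + [p,q]. For instance
  ∂PSV = SV − PV + PS.
The 12×1 boundary matrix has rank 1 and Smith normal form diag(1).

From H_k ≅ ker(∂_k) / im(∂_{k+1}) we obtain:

  H_1: rank ker ∂_1 − rank ∂_2 = (12 − 9) − 1 = 2, and the invariant factors of ∂_2 are all 1, so H_1 ≅ Z^2.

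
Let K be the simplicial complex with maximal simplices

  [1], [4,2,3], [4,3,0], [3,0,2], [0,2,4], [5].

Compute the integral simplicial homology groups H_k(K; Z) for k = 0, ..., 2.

We work with the vertex ordering 0 < 1 < 2 < 3 < 4 < 5. The simplices of K, each written with vertices in increasing order, are:

  0-simplices (6): [0], [1], [2], [3], [4], [5]
  1-simplices (6): [0,2], [0,3], [0,4], [2,3], [2,4], [3,4]
  2-simplices (4): [0,2,3], [0,2,4], [0,3,4], [2,3,4]

Hence C_0 ≅ Z^6, C_1 ≅ Z^6, C_2 ≅ Z^4.

∂_1: C_1 → C_0 maps an edge to its endpoints' difference, ∂[p,q] = q − p. For instance
  ∂[0,3] = [3] − [0].
The resulting 6×6 matrix has rank 3, and its Smith normal form has invariant factors (1,1,1).

The boundary map ∂_2: C_2 → C_1 acts by ∂[p,q,r] = [q,r] − [p,r] + [p,q]. For instance
  ∂[2,3,4] = [3,4] − [2,4] + [2,3],
  ∂[0,3,4] = [3,4] − [0,4] + [0,3].
As a 6×4 matrix over Z this has rank 3, with invariant factors (1,1,1).

Reading off H_k = ker ∂_k / im ∂_{k+1}:

  H_0: rank C_0 − rank ∂_1 = 6 − 3 = 3, and the invariant factors of ∂_1 are all 1, so H_0 ≅ Z^3.
  H_1: rank ker ∂_1 − rank ∂_2 = (6 − 3) − 3 = 0, and the invariant factors of ∂_2 are all 1, so H_1 ≅ 0.
  H_2: rank ker ∂_2 − rank ∂_3 = (4 − 3) − 0 = 1, and there is no ∂_3, so H_2 ≅ Z.

As a check, the Euler characteristic is 6 − 6 + 4 = 4, which agrees with 3 − 0 + 1 = 4.

H_0 ≅ Z^3,  H_1 = 0,  H_2 ≅ Z.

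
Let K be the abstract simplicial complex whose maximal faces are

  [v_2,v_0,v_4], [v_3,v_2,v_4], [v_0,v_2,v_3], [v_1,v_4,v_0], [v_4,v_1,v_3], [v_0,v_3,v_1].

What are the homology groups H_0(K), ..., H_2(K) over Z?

H_0 = Z,  H_1 = 0,  H_2 = Z.

We work with the vertex ordering v_0 < v_1 < v_2 < v_3 < v_4. The simplices of K, each written with vertices in increasing order, are:

  0-simplices (5): [v_0], [v_1], [v_2], [v_3], [v_4]
  1-simplices (9): [v_0,v_1], [v_0,v_2], [v_0,v_3], [v_0,v_4], [v_1,v_3], [v_1,v_4], [v_2,v_3], [v_2,v_4], [v_3,v_4]
  2-simplices (6): [v_0,v_1,v_3], [v_0,v_1,v_4], [v_0,v_2,v_3], [v_0,v_2,v_4], [v_1,v_3,v_4], [v_2,v_3,v_4]

Hence C_0 ≅ Z^5, C_1 ≅ Z^9, C_2 ≅ Z^6.

∂_1: C_1 → C_0 is given by ∂[p,q] = [q] − [p]. For instance
  ∂[v_3,v_4] = [v_4] − [v_3].
The resulting 5×9 matrix has rank 4, and its Smith normal form has invariant factors (1,1,1,1).

∂_2: C_2 → C_1 acts by ∂[p,q,r] = [q,r] − [p,r] + [p,q]. For instance
  ∂[v_2,v_3,v_4] = [v_3,v_4] − [v_2,v_4] + [v_2,v_3],
  ∂[v_0,v_1,v_3] = [v_1,v_3] − [v_0,v_3] + [v_0,v_1].
The resulting 9×6 matrix has rank 5, and its Smith normal form has invariant factors (1,1,1,1,1).

From H_k ≅ ker(∂_k) / im(∂_{k+1}) we obtain:

  H_0: rank C_0 − rank ∂_1 = 5 − 4 = 1, and the invariant factors of ∂_1 are all 1, so H_0 = Z.
  H_1: rank ker ∂_1 − rank ∂_2 = (9 − 4) − 5 = 0, and the invariant factors of ∂_2 are all 1, so H_1 = 0.
  H_2: rank ker ∂_2 − rank ∂_3 = (6 − 5) − 0 = 1, and there is no ∂_3, so H_2 = Z.

(K is a triangulation of the 2-sphere S^2.)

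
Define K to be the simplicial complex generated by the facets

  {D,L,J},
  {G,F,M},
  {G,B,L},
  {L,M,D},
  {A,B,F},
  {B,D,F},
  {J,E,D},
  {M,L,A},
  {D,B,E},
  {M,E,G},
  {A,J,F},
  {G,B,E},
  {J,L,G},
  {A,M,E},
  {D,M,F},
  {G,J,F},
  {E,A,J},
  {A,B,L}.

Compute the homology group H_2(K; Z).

H_2 ≅ Z.

Fix the vertex order A < B < D < E < F < G < J < L < M and write every simplex with vertices in increasing order. Then dim K = 2 and the simplices of K are:

  0-simplices (9): A, B, D, E, F, G, J, L, M
  1-simplices (27): AB, AE, AF, AJ, AL, AM, BD, BE, BF, BG, BL, DE, DF, DJ, DL, DM, EG, EJ, EM, FG, FJ, FM, GJ, GL, GM, JL, LM
  2-simplices (18): ABF, ABL, AEJ, AEM, AFJ, ALM, BDE, BDF, BEG, BGL, DEJ, DFM, DJL, DLM, EGM, FGJ, FGM, GJL

so the chain groups are C_0 ≅ Z^9, C_1 ≅ Z^27, C_2 ≅ Z^18.

The boundary map ∂_1: C_1 → C_0 sends each edge [p,q] (with p < q) to q − p.
The 9×27 boundary matrix has rank 8 and Smith normal form diag(1,1,1,1,1,1,1,1).

Boundary ∂_2: C_2 → C_1 sends each 2-simplex [p,q,r] to [q,r] − [p,r] + [p,q]. For instance
  ∂AEM = EM − AM + AE,
  ∂DEJ = EJ − DJ + DE.
The 27×18 boundary matrix has rank 17 and Smith normal form diag(1,1,1,1,1,1,1,1,1,1,1,1,1,1,1,1,1).

Computing H_k = (kernel of ∂_k) / (image of ∂_{k+1}):

  H_2: rank ker ∂_2 − rank ∂_3 = (18 − 17) − 0 = 1, and there is no ∂_3, so H_2 ≅ Z.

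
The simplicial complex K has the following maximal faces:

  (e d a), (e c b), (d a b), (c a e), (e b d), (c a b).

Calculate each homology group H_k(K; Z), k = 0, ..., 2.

H_0 = Z,  H_1 = 0,  H_2 = Z.

Take the total order a < b < c < d < e on the vertex set. Then K (dimension 2) consists of the simplices:

  0-simplices (5): a, b, c, d, e
  1-simplices (9): ab, ac, ad, ae, bc, bd, be, ce, de
  2-simplices (6): abc, abd, ace, ade, bce, bde

so the chain groups are C_0 ≅ Z^5, C_1 ≅ Z^9, C_2 ≅ Z^6.

∂_1: C_1 → C_0 is given by ∂[p,q] = [q] − [p]. For instance
  ∂ab = b − a.
This gives a 5×9 integer matrix of rank 4; reducing to Smith normal form yields diagonal entries (1,1,1,1).

∂_2: C_2 → C_1 acts by ∂[p,q,r] = [q,r] − [p,r] + [p,q]. For instance
  ∂abc = bc − ac + ab,
  ∂abd = bd − ad + ab.
This gives a 9×6 integer matrix of rank 5; reducing to Smith normal form yields diagonal entries (1,1,1,1,1).

Computing H_k = (kernel of ∂_k) / (image of ∂_{k+1}):

  H_0: rank C_0 − rank ∂_1 = 5 − 4 = 1, and the invariant factors of ∂_1 are all 1, so H_0 ≅ Z.
  H_1: rank ker ∂_1 − rank ∂_2 = (9 − 4) − 5 = 0, and the invariant factors of ∂_2 are all 1, so H_1 ≅ 0.
  H_2: rank ker ∂_2 − rank ∂_3 = (6 − 5) − 0 = 1, and there is no ∂_3, so H_2 ≅ Z.

(K is a triangulation of the 2-sphere S^2.)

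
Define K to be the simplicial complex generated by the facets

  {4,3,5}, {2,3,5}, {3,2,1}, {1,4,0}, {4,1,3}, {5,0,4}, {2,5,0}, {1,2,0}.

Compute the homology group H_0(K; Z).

We work with the vertex ordering 0 < 1 < 2 < 3 < 4 < 5. The simplices of K, each written with vertices in increasing order, are:

  0-simplices (6): [0], [1], [2], [3], [4], [5]
  1-simplices (12): [0,1], [0,2], [0,4], [0,5], [1,2], [1,3], [1,4], [2,3], [2,5], [3,4], [3,5], [4,5]
  2-simplices (8): [0,1,2], [0,1,4], [0,2,5], [0,4,5], [1,2,3], [1,3,4], [2,3,5], [3,4,5]

giving chain groups C_0 ≅ Z^6, C_1 ≅ Z^12, C_2 ≅ Z^8.

The boundary map ∂_1: C_1 → C_0 sends each edge [p,q] (with p < q) to q − p. For instance
  ∂[1,4] = [4] − [1].
As a 6×12 matrix over Z this has rank 5, with invariant factors (1,1,1,1,1).

∂_2: C_2 → C_1 sends each 2-simplex [p,q,r] to [q,r] − [p,r] + [p,q]. For instance
  ∂[3,4,5] = [4,5] − [3,5] + [3,4],
  ∂[0,1,4] = [1,4] − [0,4] + [0,1].
The resulting 12×8 matrix has rank 7, and its Smith normal form has invariant factors (1,1,1,1,1,1,1).

Reading off H_k = ker ∂_k / im ∂_{k+1}:

  H_0: rank C_0 − rank ∂_1 = 6 − 5 = 1, and the invariant factors of ∂_1 are all 1, so H_0 ≅ Z.

H_0 ≅ Z.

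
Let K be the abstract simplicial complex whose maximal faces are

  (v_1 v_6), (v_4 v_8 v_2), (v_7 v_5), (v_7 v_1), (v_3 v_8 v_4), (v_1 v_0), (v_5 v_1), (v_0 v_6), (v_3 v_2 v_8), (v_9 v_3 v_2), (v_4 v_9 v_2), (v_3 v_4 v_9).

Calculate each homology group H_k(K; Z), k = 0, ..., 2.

H_0 ≅ Z^2,  H_1 ≅ Z^2,  H_2 ≅ Z.

We work with the vertex ordering v_0 < v_1 < v_2 < v_3 < v_4 < v_5 < v_6 < v_7 < v_8 < v_9. The simplices of K, each written with vertices in increasing order, are:

  0-simplices (10): [v_0], [v_1], [v_2], [v_3], [v_4], [v_5], [v_6], [v_7], [v_8], [v_9]
  1-simplices (15): (15 of them)
  2-simplices (6): [v_2,v_3,v_8], [v_2,v_3,v_9], [v_2,v_4,v_8], [v_2,v_4,v_9], [v_3,v_4,v_8], [v_3,v_4,v_9]

so the chain groups are C_0 ≅ Z^10, C_1 ≅ Z^15, C_2 ≅ Z^6.

Boundary ∂_1: C_1 → C_0 maps an edge to its endpoints' difference, ∂[p,q] = q − p. For instance
  ∂[v_1,v_6] = [v_6] − [v_1].
The 10×15 boundary matrix has rank 8 and Smith normal form diag(1,1,1,1,1,1,1,1).

The boundary map ∂_2: C_2 → C_1 maps a triangle to the signed sum of its edges. For instance
  ∂[v_2,v_4,v_8] = [v_4,v_8] − [v_2,v_8] + [v_2,v_4],
  ∂[v_2,v_3,v_8] = [v_3,v_8] − [v_2,v_8] + [v_2,v_3].
The resulting 15×6 matrix has rank 5, and its Smith normal form has invariant factors (1,1,1,1,1).

Computing H_k = (kernel of ∂_k) / (image of ∂_{k+1}):

  H_0: rank C_0 − rank ∂_1 = 10 − 8 = 2, and the invariant factors of ∂_1 are all 1, so H_0 = Z^2.
  H_1: rank ker ∂_1 − rank ∂_2 = (15 − 8) − 5 = 2, and the invariant factors of ∂_2 are all 1, so H_1 = Z^2.
  H_2: rank ker ∂_2 − rank ∂_3 = (6 − 5) − 0 = 1, and there is no ∂_3, so H_2 = Z.

(K is a triangulation of the disjoint union of a wedge of 2 circles and the 2-sphere S^2.)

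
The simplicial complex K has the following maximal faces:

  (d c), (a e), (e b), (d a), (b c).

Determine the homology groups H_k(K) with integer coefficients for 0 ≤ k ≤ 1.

Order the vertices as a < b < c < d < e. Listing each simplex with vertices in this order, K has dimension 1 with simplices:

  0-simplices (5): a, b, c, d, e
  1-simplices (5): ad, ae, bc, be, cd

so the chain groups are C_0 ≅ Z^5, C_1 ≅ Z^5.

∂_1: C_1 → C_0 maps an edge to its endpoints' difference, ∂[p,q] = q − p. For instance
  ∂cd = d − c.
This gives a 5×5 integer matrix of rank 4; reducing to Smith normal form yields diagonal entries (1,1,1,1).

Now H_k = ker ∂_k / im ∂_{k+1}, so:

  H_0: rank C_0 − rank ∂_1 = 5 − 4 = 1, and the invariant factors of ∂_1 are all 1, so H_0 ≅ Z.
  H_1: rank ker ∂_1 − rank ∂_2 = (5 − 4) − 0 = 1, and there is no ∂_2, so H_1 ≅ Z.

As a check, the Euler characteristic is 5 − 5 = 0, which agrees with 1 − 1 = 0.
(K is a triangulation of the circle S^1.)

H_0 = Z,  H_1 = Z.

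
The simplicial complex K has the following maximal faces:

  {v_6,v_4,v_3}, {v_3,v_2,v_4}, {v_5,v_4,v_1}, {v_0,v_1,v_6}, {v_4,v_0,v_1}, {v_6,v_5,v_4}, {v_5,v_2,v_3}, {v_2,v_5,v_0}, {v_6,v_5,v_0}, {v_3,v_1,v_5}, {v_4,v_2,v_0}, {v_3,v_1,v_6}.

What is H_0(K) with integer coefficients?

Fix the vertex order v_0 < v_1 < v_2 < v_3 < v_4 < v_5 < v_6 and write every simplex with vertices in increasing order. Then dim K = 2 and the simplices of K are:

  0-simplices (7): [v_0], [v_1], [v_2], [v_3], [v_4], [v_5], [v_6]
  1-simplices (18): (18 of them)
  2-simplices (12): (12 of them)

so the chain groups are C_0 ≅ Z^7, C_1 ≅ Z^18, C_2 ≅ Z^12.

Boundary ∂_1: C_1 → C_0 sends each edge [p,q] (with p < q) to q − p. For instance
  ∂[v_1,v_5] = [v_5] − [v_1].
This gives a 7×18 integer matrix of rank 6; reducing to Smith normal form yields diagonal entries (1,1,1,1,1,1).

∂_2: C_2 → C_1 maps a triangle to the signed sum of its edges. For instance
  ∂[v_1,v_3,v_6] = [v_3,v_6] − [v_1,v_6] + [v_1,v_3],
  ∂[v_1,v_3,v_5] = [v_3,v_5] − [v_1,v_5] + [v_1,v_3].
This gives a 18×12 integer matrix of rank 12; reducing to Smith normal form yields diagonal entries (1,1,1,1,1,1,1,1,1,1,1,2).

Reading off H_k = ker ∂_k / im ∂_{k+1}:

  H_0: rank C_0 − rank ∂_1 = 7 − 6 = 1, and the invariant factors of ∂_1 are all 1, so H_0 ≅ Z.

(K is a triangulation of the real projective plane RP^2.)

H_0 ≅ Z.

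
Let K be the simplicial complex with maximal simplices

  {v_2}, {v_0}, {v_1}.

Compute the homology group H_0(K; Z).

H_0 = Z^3.

We work with the vertex ordering v_0 < v_1 < v_2. The simplices of K, each written with vertices in increasing order, are:

  0-simplices (3): [v_0], [v_1], [v_2]

Hence C_0 ≅ Z^3.

Now H_k = ker ∂_k / im ∂_{k+1}, so:

  H_0: rank C_0 − rank ∂_1 = 3 − 0 = 3, and there is no ∂_1, so H_0 ≅ Z^3.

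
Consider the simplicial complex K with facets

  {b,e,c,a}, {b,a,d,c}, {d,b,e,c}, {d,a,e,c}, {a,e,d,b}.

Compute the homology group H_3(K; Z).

Order the vertices as a < b < c < d < e. Listing each simplex with vertices in this order, K has dimension 3 with simplices:

  0-simplices (5): a, b, c, d, e
  1-simplices (10): ab, ac, ad, ae, bc, bd, be, cd, ce, de
  2-simplices (10): abc, abd, abe, acd, ace, ade, bcd, bce, bde, cde
  3-simplices (5): abcd, abce, abde, acde, bcde

Hence C_0 ≅ Z^5, C_1 ≅ Z^10, C_2 ≅ Z^10, C_3 ≅ Z^5.

The boundary map ∂_1: C_1 → C_0 is given by ∂[p,q] = [q] − [p].
The 5×10 boundary matrix has rank 4 and Smith normal form diag(1,1,1,1).

Boundary ∂_2: C_2 → C_1 acts by ∂[p,q,r] = [q,r] − [p,r] + [p,q]. For instance
  ∂ace = ce − ae + ac,
  ∂acd = cd − ad + ac.
The resulting 10×10 matrix has rank 6, and its Smith normal form has invariant factors (1,1,1,1,1,1).

Boundary ∂_3: C_3 → C_2 sends each 3-simplex σ to the alternating sum Σ_i (−1)^i (σ with its i-th vertex removed). For instance
  ∂bcde = cde − bde + bce − bcd,
  ∂acde = cde − ade + ace − acd.
As a 10×5 matrix over Z this has rank 4, with invariant factors (1,1,1,1).

Now H_k = ker ∂_k / im ∂_{k+1}, so:

  H_3: rank ker ∂_3 − rank ∂_4 = (5 − 4) − 0 = 1, and there is no ∂_4, so H_3 ≅ Z.

H_3 = Z.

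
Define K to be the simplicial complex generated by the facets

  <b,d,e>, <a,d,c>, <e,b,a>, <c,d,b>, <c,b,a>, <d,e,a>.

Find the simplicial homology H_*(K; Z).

K has 5 vertices, 9 edges, 6 triangles.
rank ∂_0 = 0, rank ∂_1 = 4 ⇒ b_0 = 5 − 0 − 4 = 1; all invariant factors of ∂_1 are 1 so no torsion. So H_0 ≅ Z.
rank ∂_1 = 4, rank ∂_2 = 5 ⇒ b_1 = 9 − 4 − 5 = 0; all invariant factors of ∂_2 are 1 so no torsion. So H_1 ≅ 0.
rank ∂_2 = 5, rank ∂_3 = 0 ⇒ b_2 = 6 − 5 − 0 = 1. So H_2 ≅ Z.

H_0 = Z,  H_1 = 0,  H_2 = Z.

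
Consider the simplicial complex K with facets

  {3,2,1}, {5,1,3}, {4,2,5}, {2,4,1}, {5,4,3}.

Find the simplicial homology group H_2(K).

Fix the vertex order 1 < 2 < 3 < 4 < 5 and write every simplex with vertices in increasing order. Then dim K = 2 and the simplices of K are:

  0-simplices (5): [1], [2], [3], [4], [5]
  1-simplices (10): [1,2], [1,3], [1,4], [1,5], [2,3], [2,4], [2,5], [3,4], [3,5], [4,5]
  2-simplices (5): [1,2,3], [1,2,4], [1,3,5], [2,4,5], [3,4,5]

so the chain groups are C_0 ≅ Z^5, C_1 ≅ Z^10, C_2 ≅ Z^5.

∂_1: C_1 → C_0 maps an edge to its endpoints' difference, ∂[p,q] = q − p.
The 5×10 boundary matrix has rank 4 and Smith normal form diag(1,1,1,1).

∂_2: C_2 → C_1 acts by ∂[p,q,r] = [q,r] − [p,r] + [p,q]. For instance
  ∂[3,4,5] = [4,5] − [3,5] + [3,4],
  ∂[2,4,5] = [4,5] − [2,5] + [2,4].
As a 10×5 matrix over Z this has rank 5, with invariant factors (1,1,1,1,1).

Now H_k = ker ∂_k / im ∂_{k+1}, so:

  H_2: rank ker ∂_2 − rank ∂_3 = (5 − 5) − 0 = 0, and there is no ∂_3, so H_2 = 0.

H_2 ≅ 0.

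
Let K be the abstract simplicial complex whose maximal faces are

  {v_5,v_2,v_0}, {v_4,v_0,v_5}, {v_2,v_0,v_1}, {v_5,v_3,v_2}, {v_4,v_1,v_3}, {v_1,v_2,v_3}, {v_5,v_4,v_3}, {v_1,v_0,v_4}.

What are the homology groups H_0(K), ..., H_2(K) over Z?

H_0 = Z,  H_1 = 0,  H_2 = Z.

Take the total order v_0 < v_1 < v_2 < v_3 < v_4 < v_5 on the vertex set. Then K (dimension 2) consists of the simplices:

  0-simplices (6): [v_0], [v_1], [v_2], [v_3], [v_4], [v_5]
  1-simplices (12): [v_0,v_1], [v_0,v_2], [v_0,v_4], [v_0,v_5], [v_1,v_2], [v_1,v_3], [v_1,v_4], [v_2,v_3], [v_2,v_5], [v_3,v_4], [v_3,v_5], [v_4,v_5]
  2-simplices (8): [v_0,v_1,v_2], [v_0,v_1,v_4], [v_0,v_2,v_5], [v_0,v_4,v_5], [v_1,v_2,v_3], [v_1,v_3,v_4], [v_2,v_3,v_5], [v_3,v_4,v_5]

so the chain groups are C_0 ≅ Z^6, C_1 ≅ Z^12, C_2 ≅ Z^8.

The boundary map ∂_1: C_1 → C_0 sends each edge [p,q] (with p < q) to q − p.
As a 6×12 matrix over Z this has rank 5, with invariant factors (1,1,1,1,1).

∂_2: C_2 → C_1 sends each 2-simplex [p,q,r] to [q,r] − [p,r] + [p,q]. For instance
  ∂[v_3,v_4,v_5] = [v_4,v_5] − [v_3,v_5] + [v_3,v_4],
  ∂[v_1,v_2,v_3] = [v_2,v_3] − [v_1,v_3] + [v_1,v_2].
The resulting 12×8 matrix has rank 7, and its Smith normal form has invariant factors (1,1,1,1,1,1,1).

Computing H_k = (kernel of ∂_k) / (image of ∂_{k+1}):

  H_0: rank C_0 − rank ∂_1 = 6 − 5 = 1, and the invariant factors of ∂_1 are all 1, so H_0 ≅ Z.
  H_1: rank ker ∂_1 − rank ∂_2 = (12 − 5) − 7 = 0, and the invariant factors of ∂_2 are all 1, so H_1 ≅ 0.
  H_2: rank ker ∂_2 − rank ∂_3 = (8 − 7) − 0 = 1, and there is no ∂_3, so H_2 ≅ Z.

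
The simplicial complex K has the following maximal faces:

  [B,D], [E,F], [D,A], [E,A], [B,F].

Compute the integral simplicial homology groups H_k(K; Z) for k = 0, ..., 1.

Take the total order A < B < D < E < F on the vertex set. Then K (dimension 1) consists of the simplices:

  0-simplices (5): A, B, D, E, F
  1-simplices (5): AD, AE, BD, BF, EF

Hence C_0 ≅ Z^5, C_1 ≅ Z^5.

The boundary map ∂_1: C_1 → C_0 maps an edge to its endpoints' difference, ∂[p,q] = q − p. For instance
  ∂EF = F − E.
As a 5×5 matrix over Z this has rank 4, with invariant factors (1,1,1,1).

Now H_k = ker ∂_k / im ∂_{k+1}, so:

  H_0: rank C_0 − rank ∂_1 = 5 − 4 = 1, and the invariant factors of ∂_1 are all 1, so H_0 = Z.
  H_1: rank ker ∂_1 − rank ∂_2 = (5 − 4) − 0 = 1, and there is no ∂_2, so H_1 = Z.

H_0 = Z,  H_1 = Z.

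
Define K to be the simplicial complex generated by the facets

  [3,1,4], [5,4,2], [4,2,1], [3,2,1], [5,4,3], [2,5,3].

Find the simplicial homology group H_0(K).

H_0 ≅ Z.

Take the total order 1 < 2 < 3 < 4 < 5 on the vertex set. Then K (dimension 2) consists of the simplices:

  0-simplices (5): [1], [2], [3], [4], [5]
  1-simplices (9): [1,2], [1,3], [1,4], [2,3], [2,4], [2,5], [3,4], [3,5], [4,5]
  2-simplices (6): [1,2,3], [1,2,4], [1,3,4], [2,3,5], [2,4,5], [3,4,5]

giving chain groups C_0 ≅ Z^5, C_1 ≅ Z^9, C_2 ≅ Z^6.

∂_1: C_1 → C_0 is given by ∂[p,q] = [q] − [p]. For instance
  ∂[3,5] = [5] − [3].
This gives a 5×9 integer matrix of rank 4; reducing to Smith normal form yields diagonal entries (1,1,1,1).

The boundary map ∂_2: C_2 → C_1 sends each 2-simplex [p,q,r] to [q,r] − [p,r] + [p,q]. For instance
  ∂[1,2,4] = [2,4] − [1,4] + [1,2],
  ∂[2,3,5] = [3,5] − [2,5] + [2,3].
The 9×6 boundary matrix has rank 5 and Smith normal form diag(1,1,1,1,1).

Now H_k = ker ∂_k / im ∂_{k+1}, so:

  H_0: rank C_0 − rank ∂_1 = 5 − 4 = 1, and the invariant factors of ∂_1 are all 1, so H_0 = Z.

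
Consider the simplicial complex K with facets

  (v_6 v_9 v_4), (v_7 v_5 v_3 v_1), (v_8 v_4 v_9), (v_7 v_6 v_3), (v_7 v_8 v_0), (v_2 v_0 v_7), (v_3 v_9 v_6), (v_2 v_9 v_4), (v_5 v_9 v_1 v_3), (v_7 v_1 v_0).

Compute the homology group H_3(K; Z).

H_3 = 0.

Fix the vertex order v_0 < v_1 < v_2 < v_3 < v_4 < v_5 < v_6 < v_7 < v_8 < v_9 and write every simplex with vertices in increasing order. Then dim K = 3 and the simplices of K are:

  0-simplices (10): [v_0], [v_1], [v_2], [v_3], [v_4], [v_5], [v_6], [v_7], [v_8], [v_9]
  1-simplices (24): (24 of them)
  2-simplices (15): (15 of them)
  3-simplices (2): [v_1,v_3,v_5,v_7], [v_1,v_3,v_5,v_9]

giving chain groups C_0 ≅ Z^10, C_1 ≅ Z^24, C_2 ≅ Z^15, C_3 ≅ Z^2.

∂_1: C_1 → C_0 is given by ∂[p,q] = [q] − [p].
The 10×24 boundary matrix has rank 9 and Smith normal form diag(1,1,1,1,1,1,1,1,1).

Boundary ∂_2: C_2 → C_1 acts by ∂[p,q,r] = [q,r] − [p,r] + [p,q]. For instance
  ∂[v_4,v_6,v_9] = [v_6,v_9] − [v_4,v_9] + [v_4,v_6],
  ∂[v_1,v_3,v_9] = [v_3,v_9] − [v_1,v_9] + [v_1,v_3].
The resulting 24×15 matrix has rank 13, and its Smith normal form has invariant factors (1,1,1,1,1,1,1,1,1,1,1,1,1).

Boundary ∂_3: C_3 → C_2 sends each 3-simplex σ to the alternating sum Σ_i (−1)^i (σ with its i-th vertex removed). For instance
  ∂[v_1,v_3,v_5,v_9] = [v_3,v_5,v_9] − [v_1,v_5,v_9] + [v_1,v_3,v_9] − [v_1,v_3,v_5],
  ∂[v_1,v_3,v_5,v_7] = [v_3,v_5,v_7] − [v_1,v_5,v_7] + [v_1,v_3,v_7] − [v_1,v_3,v_5].
This gives a 15×2 integer matrix of rank 2; reducing to Smith normal form yields diagonal entries (1,1).

Reading off H_k = ker ∂_k / im ∂_{k+1}:

  H_3: rank ker ∂_3 − rank ∂_4 = (2 − 2) − 0 = 0, and there is no ∂_4, so H_3 = 0.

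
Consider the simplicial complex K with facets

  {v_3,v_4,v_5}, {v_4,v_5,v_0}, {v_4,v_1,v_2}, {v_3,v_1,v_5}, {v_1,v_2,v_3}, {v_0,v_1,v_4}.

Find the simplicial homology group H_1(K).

H_1 ≅ Z.

Take the total order v_0 < v_1 < v_2 < v_3 < v_4 < v_5 on the vertex set. Then K (dimension 2) consists of the simplices:

  0-simplices (6): [v_0], [v_1], [v_2], [v_3], [v_4], [v_5]
  1-simplices (12): [v_0,v_1], [v_0,v_4], [v_0,v_5], [v_1,v_2], [v_1,v_3], [v_1,v_4], [v_1,v_5], [v_2,v_3], [v_2,v_4], [v_3,v_4], [v_3,v_5], [v_4,v_5]
  2-simplices (6): [v_0,v_1,v_4], [v_0,v_4,v_5], [v_1,v_2,v_3], [v_1,v_2,v_4], [v_1,v_3,v_5], [v_3,v_4,v_5]

giving chain groups C_0 ≅ Z^6, C_1 ≅ Z^12, C_2 ≅ Z^6.

The boundary map ∂_1: C_1 → C_0 sends each edge [p,q] (with p < q) to q − p.
The resulting 6×12 matrix has rank 5, and its Smith normal form has invariant factors (1,1,1,1,1).

Boundary ∂_2: C_2 → C_1 maps a triangle to the signed sum of its edges. For instance
  ∂[v_1,v_3,v_5] = [v_3,v_5] − [v_1,v_5] + [v_1,v_3],
  ∂[v_0,v_1,v_4] = [v_1,v_4] − [v_0,v_4] + [v_0,v_1].
The 12×6 boundary matrix has rank 6 and Smith normal form diag(1,1,1,1,1,1).

Reading off H_k = ker ∂_k / im ∂_{k+1}:

  H_1: rank ker ∂_1 − rank ∂_2 = (12 − 5) − 6 = 1, and the invariant factors of ∂_2 are all 1, so H_1 ≅ Z.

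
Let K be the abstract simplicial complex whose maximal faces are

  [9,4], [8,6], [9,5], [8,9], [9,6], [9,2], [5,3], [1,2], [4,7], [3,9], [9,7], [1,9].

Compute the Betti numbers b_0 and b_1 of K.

We work with the vertex ordering 1 < 2 < 3 < 4 < 5 < 6 < 7 < 8 < 9. The simplices of K, each written with vertices in increasing order, are:

  0-simplices (9): [1], [2], [3], [4], [5], [6], [7], [8], [9]
  1-simplices (12): [1,2], [1,9], [2,9], [3,5], [3,9], [4,7], [4,9], [5,9], [6,8], [6,9], [7,9], [8,9]

Hence C_0 ≅ Z^9, C_1 ≅ Z^12.

Boundary ∂_1: C_1 → C_0 sends each edge [p,q] (with p < q) to q − p. For instance
  ∂[7,9] = [9] − [7].
This gives a 9×12 integer matrix of rank 8; reducing to Smith normal form yields diagonal entries (1,1,1,1,1,1,1,1).

From H_k ≅ ker(∂_k) / im(∂_{k+1}) we obtain:

  H_0: rank C_0 − rank ∂_1 = 9 − 8 = 1, and the invariant factors of ∂_1 are all 1, so H_0 ≅ Z.
  H_1: rank ker ∂_1 − rank ∂_2 = (12 − 8) − 0 = 4, and there is no ∂_2, so H_1 ≅ Z^4.

Hence the Betti numbers are b_0 = 1, b_1 = 4.

b_0 = 1, b_1 = 4.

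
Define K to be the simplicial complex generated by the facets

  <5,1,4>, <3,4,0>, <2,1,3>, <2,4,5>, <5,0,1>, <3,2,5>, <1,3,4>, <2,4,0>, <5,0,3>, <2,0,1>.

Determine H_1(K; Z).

Fix the vertex order 0 < 1 < 2 < 3 < 4 < 5 and write every simplex with vertices in increasing order. Then dim K = 2 and the simplices of K are:

  0-simplices (6): [0], [1], [2], [3], [4], [5]
  1-simplices (15): [0,1], [0,2], [0,3], [0,4], [0,5], [1,2], [1,3], [1,4], [1,5], [2,3], [2,4], [2,5], [3,4], [3,5], [4,5]
  2-simplices (10): [0,1,2], [0,1,5], [0,2,4], [0,3,4], [0,3,5], [1,2,3], [1,3,4], [1,4,5], [2,3,5], [2,4,5]

Hence C_0 ≅ Z^6, C_1 ≅ Z^15, C_2 ≅ Z^10.

Boundary ∂_1: C_1 → C_0 maps an edge to its endpoints' difference, ∂[p,q] = q − p.
This gives a 6×15 integer matrix of rank 5; reducing to Smith normal form yields diagonal entries (1,1,1,1,1).

Boundary ∂_2: C_2 → C_1 sends each 2-simplex [p,q,r] to [q,r] − [p,r] + [p,q]. For instance
  ∂[1,2,3] = [2,3] − [1,3] + [1,2],
  ∂[2,4,5] = [4,5] − [2,5] + [2,4].
As a 15×10 matrix over Z this has rank 10, with invariant factors (1,1,1,1,1,1,1,1,1,2).

Computing H_k = (kernel of ∂_k) / (image of ∂_{k+1}):

  H_1: rank ker ∂_1 − rank ∂_2 = (15 − 5) − 10 = 0, and ∂_2 has invariant factor 2 > 1, so H_1 ≅ Z/2Z.

H_1 = Z/2Z.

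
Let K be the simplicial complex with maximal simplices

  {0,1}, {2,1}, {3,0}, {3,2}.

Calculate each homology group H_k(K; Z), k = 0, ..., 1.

Order the vertices as 0 < 1 < 2 < 3. Listing each simplex with vertices in this order, K has dimension 1 with simplices:

  0-simplices (4): [0], [1], [2], [3]
  1-simplices (4): [0,1], [0,3], [1,2], [2,3]

giving chain groups C_0 ≅ Z^4, C_1 ≅ Z^4.

∂_1: C_1 → C_0 is given by ∂[p,q] = [q] − [p]. For instance
  ∂[0,3] = [3] − [0].
The 4×4 boundary matrix has rank 3 and Smith normal form diag(1,1,1).

Computing H_k = (kernel of ∂_k) / (image of ∂_{k+1}):

  H_0: rank C_0 − rank ∂_1 = 4 − 3 = 1, and the invariant factors of ∂_1 are all 1, so H_0 = Z.
  H_1: rank ker ∂_1 − rank ∂_2 = (4 − 3) − 0 = 1, and there is no ∂_2, so H_1 = Z.

H_0 = Z,  H_1 = Z.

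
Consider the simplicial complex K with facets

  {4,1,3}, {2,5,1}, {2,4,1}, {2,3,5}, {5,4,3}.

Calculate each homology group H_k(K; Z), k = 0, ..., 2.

H_0 ≅ Z,  H_1 ≅ Z,  H_2 = 0.

K has 5 vertices, 10 edges, 5 triangles.
rank ∂_0 = 0, rank ∂_1 = 4 ⇒ b_0 = 5 − 0 − 4 = 1; all invariant factors of ∂_1 are 1 so no torsion. So H_0 ≅ Z.
rank ∂_1 = 4, rank ∂_2 = 5 ⇒ b_1 = 10 − 4 − 5 = 1; all invariant factors of ∂_2 are 1 so no torsion. So H_1 ≅ Z.
rank ∂_2 = 5, rank ∂_3 = 0 ⇒ b_2 = 5 − 5 − 0 = 0. So H_2 ≅ 0.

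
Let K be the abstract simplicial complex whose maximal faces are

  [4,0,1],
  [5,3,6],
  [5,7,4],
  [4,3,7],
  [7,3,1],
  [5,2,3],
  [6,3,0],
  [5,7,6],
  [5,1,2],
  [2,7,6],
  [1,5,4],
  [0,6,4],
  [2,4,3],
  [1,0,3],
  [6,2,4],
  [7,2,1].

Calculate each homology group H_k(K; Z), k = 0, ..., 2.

H_0 ≅ Z,  H_1 ≅ Z^2,  H_2 ≅ Z.

Take the total order 0 < 1 < 2 < 3 < 4 < 5 < 6 < 7 on the vertex set. Then K (dimension 2) consists of the simplices:

  0-simplices (8): [0], [1], [2], [3], [4], [5], [6], [7]
  1-simplices (24): (24 of them)
  2-simplices (16): [0,1,3], [0,1,4], [0,3,6], [0,4,6], [1,2,5], [1,2,7], [1,3,7], [1,4,5], [2,3,4], [2,3,5], [2,4,6], [2,6,7], [3,4,7], [3,5,6], [4,5,7], [5,6,7]

giving chain groups C_0 ≅ Z^8, C_1 ≅ Z^24, C_2 ≅ Z^16.

∂_1: C_1 → C_0 maps an edge to its endpoints' difference, ∂[p,q] = q − p.
The 8×24 boundary matrix has rank 7 and Smith normal form diag(1,1,1,1,1,1,1).

The boundary map ∂_2: C_2 → C_1 maps a triangle to the signed sum of its edges. For instance
  ∂[3,5,6] = [5,6] − [3,6] + [3,5],
  ∂[2,4,6] = [4,6] − [2,6] + [2,4].
The resulting 24×16 matrix has rank 15, and its Smith normal form has invariant factors (1,1,1,1,1,1,1,1,1,1,1,1,1,1,1).

Now H_k = ker ∂_k / im ∂_{k+1}, so:

  H_0: rank C_0 − rank ∂_1 = 8 − 7 = 1, and the invariant factors of ∂_1 are all 1, so H_0 ≅ Z.
  H_1: rank ker ∂_1 − rank ∂_2 = (24 − 7) − 15 = 2, and the invariant factors of ∂_2 are all 1, so H_1 ≅ Z^2.
  H_2: rank ker ∂_2 − rank ∂_3 = (16 − 15) − 0 = 1, and there is no ∂_3, so H_2 ≅ Z.

As a check, the Euler characteristic is 8 − 24 + 16 = 0, which agrees with 1 − 2 + 1 = 0.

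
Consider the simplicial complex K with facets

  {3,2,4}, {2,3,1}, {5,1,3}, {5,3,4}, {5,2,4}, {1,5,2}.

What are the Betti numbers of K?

b_0 = 1, b_1 = 0, b_2 = 1.

K has 5 vertices, 9 edges, 6 triangles.
rank ∂_0 = 0, rank ∂_1 = 4 ⇒ b_0 = 5 − 0 − 4 = 1; all invariant factors of ∂_1 are 1 so no torsion. So H_0 ≅ Z.
rank ∂_1 = 4, rank ∂_2 = 5 ⇒ b_1 = 9 − 4 − 5 = 0; all invariant factors of ∂_2 are 1 so no torsion. So H_1 ≅ 0.
rank ∂_2 = 5, rank ∂_3 = 0 ⇒ b_2 = 6 − 5 − 0 = 1. So H_2 ≅ Z.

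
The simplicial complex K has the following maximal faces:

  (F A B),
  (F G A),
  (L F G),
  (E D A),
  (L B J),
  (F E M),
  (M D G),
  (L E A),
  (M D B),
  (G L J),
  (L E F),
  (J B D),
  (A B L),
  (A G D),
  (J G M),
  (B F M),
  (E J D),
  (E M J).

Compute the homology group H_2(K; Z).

Take the total order A < B < D < E < F < G < J < L < M on the vertex set. Then K (dimension 2) consists of the simplices:

  0-simplices (9): A, B, D, E, F, G, J, L, M
  1-simplices (27): AB, AD, AE, AF, AG, AL, BD, BF, BJ, BL, BM, DE, DG, DJ, DM, EF, EJ, EL, EM, FG, FL, FM, GJ, GL, GM, JL, JM
  2-simplices (18): ABF, ABL, ADE, ADG, AEL, AFG, BDJ, BDM, BFM, BJL, DEJ, DGM, EFL, EFM, EJM, FGL, GJL, GJM

giving chain groups C_0 ≅ Z^9, C_1 ≅ Z^27, C_2 ≅ Z^18.

Boundary ∂_1: C_1 → C_0 is given by ∂[p,q] = [q] − [p].
This gives a 9×27 integer matrix of rank 8; reducing to Smith normal form yields diagonal entries (1,1,1,1,1,1,1,1).

∂_2: C_2 → C_1 sends each 2-simplex [p,q,r] to [q,r] − [p,r] + [p,q]. For instance
  ∂DGM = GM − DM + DG,
  ∂GJM = JM − GM + GJ.
The 27×18 boundary matrix has rank 18 and Smith normal form diag(1,1,1,1,1,1,1,1,1,1,1,1,1,1,1,1,1,2).

From H_k ≅ ker(∂_k) / im(∂_{k+1}) we obtain:

  H_2: rank ker ∂_2 − rank ∂_3 = (18 − 18) − 0 = 0, and there is no ∂_3, so H_2 ≅ 0.

(K is a triangulation of the Klein bottle.)

H_2 = 0.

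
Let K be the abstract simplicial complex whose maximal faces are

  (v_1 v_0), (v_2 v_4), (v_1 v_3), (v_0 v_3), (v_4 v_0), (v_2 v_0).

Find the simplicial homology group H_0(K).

H_0 = Z.

Order the vertices as v_0 < v_1 < v_2 < v_3 < v_4. Listing each simplex with vertices in this order, K has dimension 1 with simplices:

  0-simplices (5): [v_0], [v_1], [v_2], [v_3], [v_4]
  1-simplices (6): [v_0,v_1], [v_0,v_2], [v_0,v_3], [v_0,v_4], [v_1,v_3], [v_2,v_4]

Hence C_0 ≅ Z^5, C_1 ≅ Z^6.

The boundary map ∂_1: C_1 → C_0 sends each edge [p,q] (with p < q) to q − p. For instance
  ∂[v_0,v_2] = [v_2] − [v_0].
This gives a 5×6 integer matrix of rank 4; reducing to Smith normal form yields diagonal entries (1,1,1,1).

Computing H_k = (kernel of ∂_k) / (image of ∂_{k+1}):

  H_0: rank C_0 − rank ∂_1 = 5 − 4 = 1, and the invariant factors of ∂_1 are all 1, so H_0 ≅ Z.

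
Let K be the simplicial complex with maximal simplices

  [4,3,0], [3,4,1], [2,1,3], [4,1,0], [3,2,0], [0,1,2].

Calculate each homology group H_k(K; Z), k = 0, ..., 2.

Take the total order 0 < 1 < 2 < 3 < 4 on the vertex set. Then K (dimension 2) consists of the simplices:

  0-simplices (5): [0], [1], [2], [3], [4]
  1-simplices (9): [0,1], [0,2], [0,3], [0,4], [1,2], [1,3], [1,4], [2,3], [3,4]
  2-simplices (6): [0,1,2], [0,1,4], [0,2,3], [0,3,4], [1,2,3], [1,3,4]

Hence C_0 ≅ Z^5, C_1 ≅ Z^9, C_2 ≅ Z^6.

The boundary map ∂_1: C_1 → C_0 sends each edge [p,q] (with p < q) to q − p. For instance
  ∂[1,2] = [2] − [1].
As a 5×9 matrix over Z this has rank 4, with invariant factors (1,1,1,1).

∂_2: C_2 → C_1 sends each 2-simplex [p,q,r] to [q,r] − [p,r] + [p,q]. For instance
  ∂[1,2,3] = [2,3] − [1,3] + [1,2],
  ∂[0,1,4] = [1,4] − [0,4] + [0,1].
The resulting 9×6 matrix has rank 5, and its Smith normal form has invariant factors (1,1,1,1,1).

Now H_k = ker ∂_k / im ∂_{k+1}, so:

  H_0: rank C_0 − rank ∂_1 = 5 − 4 = 1, and the invariant factors of ∂_1 are all 1, so H_0 = Z.
  H_1: rank ker ∂_1 − rank ∂_2 = (9 − 4) − 5 = 0, and the invariant factors of ∂_2 are all 1, so H_1 = 0.
  H_2: rank ker ∂_2 − rank ∂_3 = (6 − 5) − 0 = 1, and there is no ∂_3, so H_2 = Z.

H_0 = Z,  H_1 = 0,  H_2 = Z.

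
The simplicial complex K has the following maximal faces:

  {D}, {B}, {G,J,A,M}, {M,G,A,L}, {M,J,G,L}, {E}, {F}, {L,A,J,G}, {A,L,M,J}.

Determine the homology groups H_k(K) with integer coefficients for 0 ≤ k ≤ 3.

Order the vertices as A < B < D < E < F < G < J < L < M. Listing each simplex with vertices in this order, K has dimension 3 with simplices:

  0-simplices (9): A, B, D, E, F, G, J, L, M
  1-simplices (10): AG, AJ, AL, AM, GJ, GL, GM, JL, JM, LM
  2-simplices (10): AGJ, AGL, AGM, AJL, AJM, ALM, GJL, GJM, GLM, JLM
  3-simplices (5): AGJL, AGJM, AGLM, AJLM, GJLM

giving chain groups C_0 ≅ Z^9, C_1 ≅ Z^10, C_2 ≅ Z^10, C_3 ≅ Z^5.

∂_1: C_1 → C_0 sends each edge [p,q] (with p < q) to q − p.
As a 9×10 matrix over Z this has rank 4, with invariant factors (1,1,1,1).

The boundary map ∂_2: C_2 → C_1 sends each 2-simplex [p,q,r] to [q,r] − [p,r] + [p,q]. For instance
  ∂AGL = GL − AL + AG,
  ∂AGM = GM − AM + AG.
As a 10×10 matrix over Z this has rank 6, with invariant factors (1,1,1,1,1,1).

∂_3: C_3 → C_2 sends each 3-simplex σ to the alternating sum Σ_i (−1)^i (σ with its i-th vertex removed). For instance
  ∂AGJL = GJL − AJL + AGL − AGJ,
  ∂AJLM = JLM − ALM + AJM − AJL.
As a 10×5 matrix over Z this has rank 4, with invariant factors (1,1,1,1).

From H_k ≅ ker(∂_k) / im(∂_{k+1}) we obtain:

  H_0: rank C_0 − rank ∂_1 = 9 − 4 = 5, and the invariant factors of ∂_1 are all 1, so H_0 = Z^5.
  H_1: rank ker ∂_1 − rank ∂_2 = (10 − 4) − 6 = 0, and the invariant factors of ∂_2 are all 1, so H_1 = 0.
  H_2: rank ker ∂_2 − rank ∂_3 = (10 − 6) − 4 = 0, and the invariant factors of ∂_3 are all 1, so H_2 = 0.
  H_3: rank ker ∂_3 − rank ∂_4 = (5 − 4) − 0 = 1, and there is no ∂_4, so H_3 = Z.

H_0 = Z^5,  H_1 = 0,  H_2 = 0,  H_3 = Z.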